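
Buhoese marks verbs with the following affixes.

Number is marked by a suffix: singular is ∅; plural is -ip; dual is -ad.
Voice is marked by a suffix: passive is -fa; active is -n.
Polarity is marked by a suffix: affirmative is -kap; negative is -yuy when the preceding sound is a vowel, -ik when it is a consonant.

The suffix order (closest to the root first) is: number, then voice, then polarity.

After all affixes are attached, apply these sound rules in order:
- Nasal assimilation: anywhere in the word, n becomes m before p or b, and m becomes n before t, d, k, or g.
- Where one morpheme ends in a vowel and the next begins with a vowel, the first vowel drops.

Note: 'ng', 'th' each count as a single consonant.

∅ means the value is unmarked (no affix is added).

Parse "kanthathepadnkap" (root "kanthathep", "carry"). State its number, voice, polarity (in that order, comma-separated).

Segment: kanthathep-ad-n-kap.
number: -ad → dual.
voice: -n → active.
polarity: -kap → affirmative.

dual, active, affirmative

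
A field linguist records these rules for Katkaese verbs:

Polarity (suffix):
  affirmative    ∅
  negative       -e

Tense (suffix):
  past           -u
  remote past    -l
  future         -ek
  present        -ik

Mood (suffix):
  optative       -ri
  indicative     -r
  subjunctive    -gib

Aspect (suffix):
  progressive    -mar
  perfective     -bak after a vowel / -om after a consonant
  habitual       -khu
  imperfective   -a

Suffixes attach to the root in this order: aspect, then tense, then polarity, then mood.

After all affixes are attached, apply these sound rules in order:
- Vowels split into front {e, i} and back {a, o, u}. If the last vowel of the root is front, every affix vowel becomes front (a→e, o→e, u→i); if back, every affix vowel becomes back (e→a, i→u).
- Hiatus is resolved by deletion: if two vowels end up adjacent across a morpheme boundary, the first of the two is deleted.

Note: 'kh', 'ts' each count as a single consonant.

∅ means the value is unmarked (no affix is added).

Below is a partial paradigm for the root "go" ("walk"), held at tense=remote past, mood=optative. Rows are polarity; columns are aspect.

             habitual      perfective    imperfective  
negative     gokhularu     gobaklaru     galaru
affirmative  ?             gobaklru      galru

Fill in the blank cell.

gokhulru

Attach aspect habitual -khu → gokhu.
Attach tense remote past -l → gokhul.
polarity = affirmative: zero marking, form stays gokhul.
Attach mood optative -ri → gokhulri.
Apply vowel harmony: gokhulri → gokhulru.
Vowel deletion: no change.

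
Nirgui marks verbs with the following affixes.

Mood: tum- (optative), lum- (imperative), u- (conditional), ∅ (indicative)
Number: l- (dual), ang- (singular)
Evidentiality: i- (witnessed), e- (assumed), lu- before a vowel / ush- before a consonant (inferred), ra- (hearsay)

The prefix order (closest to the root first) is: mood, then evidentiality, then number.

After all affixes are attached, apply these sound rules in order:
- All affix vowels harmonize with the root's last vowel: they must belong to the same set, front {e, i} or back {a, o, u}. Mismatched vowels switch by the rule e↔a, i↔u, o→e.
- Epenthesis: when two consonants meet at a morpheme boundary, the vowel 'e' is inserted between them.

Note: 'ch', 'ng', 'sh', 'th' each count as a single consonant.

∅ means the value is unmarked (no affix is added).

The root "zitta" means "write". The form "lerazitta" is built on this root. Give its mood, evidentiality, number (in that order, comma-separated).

Segment: l-ra-zitta.
mood: ∅ → indicative.
evidentiality: ra- → hearsay.
number: l- → dual.

indicative, hearsay, dual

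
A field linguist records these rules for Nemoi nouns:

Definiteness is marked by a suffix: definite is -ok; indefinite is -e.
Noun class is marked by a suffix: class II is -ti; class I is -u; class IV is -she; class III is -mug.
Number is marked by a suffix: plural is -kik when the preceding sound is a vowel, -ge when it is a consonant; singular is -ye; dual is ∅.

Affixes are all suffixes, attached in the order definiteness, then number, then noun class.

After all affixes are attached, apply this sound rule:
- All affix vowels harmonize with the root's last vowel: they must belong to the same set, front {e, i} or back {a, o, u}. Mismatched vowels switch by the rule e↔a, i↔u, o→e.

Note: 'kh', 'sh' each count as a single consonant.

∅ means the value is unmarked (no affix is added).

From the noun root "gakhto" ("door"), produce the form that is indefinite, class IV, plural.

gakhtoakuksha

Attach definiteness indefinite -e → gakhtoe.
Attach number plural -kik (after vowel 'e') → gakhtoekik.
Attach noun class class IV -she → gakhtoekikshe.
Apply vowel harmony: gakhtoekikshe → gakhtoakuksha.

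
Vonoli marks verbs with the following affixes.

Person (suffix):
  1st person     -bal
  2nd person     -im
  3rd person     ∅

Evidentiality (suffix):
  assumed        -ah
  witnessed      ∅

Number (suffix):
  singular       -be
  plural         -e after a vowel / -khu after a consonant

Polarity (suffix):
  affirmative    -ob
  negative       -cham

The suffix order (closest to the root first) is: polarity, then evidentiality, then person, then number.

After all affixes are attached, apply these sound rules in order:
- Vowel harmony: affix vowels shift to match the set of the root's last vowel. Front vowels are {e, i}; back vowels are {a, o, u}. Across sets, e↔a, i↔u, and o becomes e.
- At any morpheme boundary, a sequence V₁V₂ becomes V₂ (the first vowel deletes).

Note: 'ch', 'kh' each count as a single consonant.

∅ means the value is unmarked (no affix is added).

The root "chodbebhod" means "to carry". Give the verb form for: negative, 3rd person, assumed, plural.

Attach polarity negative -cham → chodbebhodcham.
Attach evidentiality assumed -ah → chodbebhodchamah.
person = 3rd person: zero marking, form stays chodbebhodchamah.
Attach number plural -khu (after consonant 'h') → chodbebhodchamahkhu.
Vowel harmony: no change.
Vowel deletion: no change.

chodbebhodchamahkhu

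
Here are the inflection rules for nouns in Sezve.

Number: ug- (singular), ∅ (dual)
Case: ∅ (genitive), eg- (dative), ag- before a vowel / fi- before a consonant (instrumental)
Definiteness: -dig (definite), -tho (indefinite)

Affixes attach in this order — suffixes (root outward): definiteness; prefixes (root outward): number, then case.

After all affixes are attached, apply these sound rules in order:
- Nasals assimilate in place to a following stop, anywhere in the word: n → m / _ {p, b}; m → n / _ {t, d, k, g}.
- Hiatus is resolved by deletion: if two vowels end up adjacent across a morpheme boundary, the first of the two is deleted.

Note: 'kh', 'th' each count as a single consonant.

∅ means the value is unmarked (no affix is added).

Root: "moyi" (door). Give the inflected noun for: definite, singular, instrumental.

Attach definiteness definite -dig → moyidig.
Attach number singular ug- → ugmoyidig.
Attach case instrumental ag- (before vowel 'u') → agugmoyidig.
Nasal assimilation: no change.
Vowel deletion: no change.

agugmoyidig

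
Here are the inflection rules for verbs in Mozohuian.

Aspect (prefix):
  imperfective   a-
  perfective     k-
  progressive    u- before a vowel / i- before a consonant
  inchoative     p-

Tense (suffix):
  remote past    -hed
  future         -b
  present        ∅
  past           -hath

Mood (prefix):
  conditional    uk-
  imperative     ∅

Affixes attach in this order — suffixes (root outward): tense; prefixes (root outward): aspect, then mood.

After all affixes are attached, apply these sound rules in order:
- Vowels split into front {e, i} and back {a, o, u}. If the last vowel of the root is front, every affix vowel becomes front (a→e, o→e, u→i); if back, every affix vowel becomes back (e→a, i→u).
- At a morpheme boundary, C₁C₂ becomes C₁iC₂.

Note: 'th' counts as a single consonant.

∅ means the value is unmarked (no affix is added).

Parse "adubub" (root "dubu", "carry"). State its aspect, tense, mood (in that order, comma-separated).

Segment: a-dubu-b.
aspect: a- → imperfective.
tense: -b → future.
mood: ∅ → imperative.

imperfective, future, imperative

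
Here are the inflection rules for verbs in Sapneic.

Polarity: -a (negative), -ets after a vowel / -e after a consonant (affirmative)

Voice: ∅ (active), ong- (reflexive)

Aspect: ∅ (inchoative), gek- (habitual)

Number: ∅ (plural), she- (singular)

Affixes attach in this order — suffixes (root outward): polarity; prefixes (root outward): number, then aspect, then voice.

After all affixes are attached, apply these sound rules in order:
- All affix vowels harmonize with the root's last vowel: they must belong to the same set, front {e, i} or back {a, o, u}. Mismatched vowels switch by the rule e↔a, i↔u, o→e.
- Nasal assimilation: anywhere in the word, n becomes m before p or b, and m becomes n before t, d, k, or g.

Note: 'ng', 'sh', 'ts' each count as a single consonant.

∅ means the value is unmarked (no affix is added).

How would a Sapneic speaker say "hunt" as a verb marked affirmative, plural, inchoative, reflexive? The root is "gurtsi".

number = plural: zero marking, form stays gurtsi.
aspect = inchoative: zero marking, form stays gurtsi.
Attach polarity affirmative -ets (after vowel 'i') → gurtsiets.
Attach voice reflexive ong- → onggurtsiets.
Apply vowel harmony: onggurtsiets → enggurtsiets.
Nasal assimilation: no change.

enggurtsiets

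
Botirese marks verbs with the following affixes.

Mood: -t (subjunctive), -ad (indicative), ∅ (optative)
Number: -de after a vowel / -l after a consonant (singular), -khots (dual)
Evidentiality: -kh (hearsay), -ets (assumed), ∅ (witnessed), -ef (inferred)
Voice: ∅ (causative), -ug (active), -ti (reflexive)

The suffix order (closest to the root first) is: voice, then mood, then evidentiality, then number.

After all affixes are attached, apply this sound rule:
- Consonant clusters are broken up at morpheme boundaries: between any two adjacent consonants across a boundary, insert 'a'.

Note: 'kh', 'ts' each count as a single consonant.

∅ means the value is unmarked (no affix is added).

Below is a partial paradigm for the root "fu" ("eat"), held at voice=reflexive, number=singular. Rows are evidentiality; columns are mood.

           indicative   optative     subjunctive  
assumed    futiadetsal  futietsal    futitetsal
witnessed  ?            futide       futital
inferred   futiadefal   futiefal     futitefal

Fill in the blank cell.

futiadal

Attach voice reflexive -ti → futi.
Attach mood indicative -ad → futiad.
evidentiality = witnessed: zero marking, form stays futiad.
Attach number singular -l (after consonant 'd') → futiadl.
Apply epenthesis: futiadl → futiadal.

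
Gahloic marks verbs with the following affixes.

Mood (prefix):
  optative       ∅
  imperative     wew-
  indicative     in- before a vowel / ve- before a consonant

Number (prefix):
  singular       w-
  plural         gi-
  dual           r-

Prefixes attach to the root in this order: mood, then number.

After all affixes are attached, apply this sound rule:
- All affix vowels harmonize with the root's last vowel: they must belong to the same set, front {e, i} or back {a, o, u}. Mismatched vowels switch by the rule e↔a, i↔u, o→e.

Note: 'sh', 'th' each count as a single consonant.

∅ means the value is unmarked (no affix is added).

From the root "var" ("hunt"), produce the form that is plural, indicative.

guvavar

Attach mood indicative ve- (before consonant 'v') → vevar.
Attach number plural gi- → givevar.
Apply vowel harmony: givevar → guvavar.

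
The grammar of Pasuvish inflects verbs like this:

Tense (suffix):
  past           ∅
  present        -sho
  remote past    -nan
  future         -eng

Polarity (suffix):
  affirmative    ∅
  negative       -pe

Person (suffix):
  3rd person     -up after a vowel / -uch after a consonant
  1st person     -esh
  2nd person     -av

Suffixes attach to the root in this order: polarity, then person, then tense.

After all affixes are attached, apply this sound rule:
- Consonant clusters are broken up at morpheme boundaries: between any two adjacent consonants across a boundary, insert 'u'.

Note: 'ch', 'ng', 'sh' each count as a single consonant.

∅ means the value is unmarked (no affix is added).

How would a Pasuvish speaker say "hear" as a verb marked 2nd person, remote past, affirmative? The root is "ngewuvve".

polarity = affirmative: zero marking, form stays ngewuvve.
Attach person 2nd person -av → ngewuvveav.
Attach tense remote past -nan → ngewuvveavnan.
Apply epenthesis: ngewuvveavnan → ngewuvveavunan.

ngewuvveavunan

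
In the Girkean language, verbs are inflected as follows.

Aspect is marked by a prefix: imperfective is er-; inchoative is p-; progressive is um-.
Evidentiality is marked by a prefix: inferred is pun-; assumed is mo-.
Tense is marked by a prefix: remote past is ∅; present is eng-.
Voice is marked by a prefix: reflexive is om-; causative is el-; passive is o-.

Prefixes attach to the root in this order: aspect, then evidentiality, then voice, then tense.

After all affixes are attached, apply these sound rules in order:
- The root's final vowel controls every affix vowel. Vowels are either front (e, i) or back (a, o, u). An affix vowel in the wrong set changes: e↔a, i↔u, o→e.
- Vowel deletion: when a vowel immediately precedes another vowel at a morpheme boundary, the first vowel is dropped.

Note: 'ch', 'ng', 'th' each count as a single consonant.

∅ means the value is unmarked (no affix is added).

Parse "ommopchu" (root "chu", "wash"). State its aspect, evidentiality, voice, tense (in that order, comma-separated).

inchoative, assumed, reflexive, remote past

Segment: om-mo-p-chu.
aspect: p- → inchoative.
evidentiality: mo- → assumed.
voice: om- → reflexive.
tense: ∅ → remote past.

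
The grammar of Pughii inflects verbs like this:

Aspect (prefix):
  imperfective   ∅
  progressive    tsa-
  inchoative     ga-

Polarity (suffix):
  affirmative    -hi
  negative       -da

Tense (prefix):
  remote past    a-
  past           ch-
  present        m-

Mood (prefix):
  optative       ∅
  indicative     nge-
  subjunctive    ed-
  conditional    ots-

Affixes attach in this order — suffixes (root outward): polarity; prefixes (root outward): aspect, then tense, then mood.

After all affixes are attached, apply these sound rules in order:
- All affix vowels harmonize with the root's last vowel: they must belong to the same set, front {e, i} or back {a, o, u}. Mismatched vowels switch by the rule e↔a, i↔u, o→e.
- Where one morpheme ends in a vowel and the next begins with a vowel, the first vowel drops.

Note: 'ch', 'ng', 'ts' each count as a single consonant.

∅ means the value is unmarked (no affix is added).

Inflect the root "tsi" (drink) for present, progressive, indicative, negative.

ngemtsetside

Attach aspect progressive tsa- → tsatsi.
Attach polarity negative -da → tsatsida.
Attach tense present m- → mtsatsida.
Attach mood indicative nge- → ngemtsatsida.
Apply vowel harmony: ngemtsatsida → ngemtsetside.
Vowel deletion: no change.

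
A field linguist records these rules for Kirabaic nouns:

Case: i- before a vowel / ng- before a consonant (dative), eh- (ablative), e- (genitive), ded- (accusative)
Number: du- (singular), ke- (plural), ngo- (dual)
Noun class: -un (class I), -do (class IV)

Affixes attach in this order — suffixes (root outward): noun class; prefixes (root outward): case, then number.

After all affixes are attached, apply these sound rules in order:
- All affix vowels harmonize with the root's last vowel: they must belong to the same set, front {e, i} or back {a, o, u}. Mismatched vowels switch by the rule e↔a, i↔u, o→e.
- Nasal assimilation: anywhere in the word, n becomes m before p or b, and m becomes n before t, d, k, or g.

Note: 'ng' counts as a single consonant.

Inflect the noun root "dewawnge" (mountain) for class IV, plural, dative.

kengdewawngede

Attach case dative ng- (before consonant 'd') → ngdewawnge.
Attach noun class class IV -do → ngdewawngedo.
Attach number plural ke- → kengdewawngedo.
Apply vowel harmony: kengdewawngedo → kengdewawngede.
Nasal assimilation: no change.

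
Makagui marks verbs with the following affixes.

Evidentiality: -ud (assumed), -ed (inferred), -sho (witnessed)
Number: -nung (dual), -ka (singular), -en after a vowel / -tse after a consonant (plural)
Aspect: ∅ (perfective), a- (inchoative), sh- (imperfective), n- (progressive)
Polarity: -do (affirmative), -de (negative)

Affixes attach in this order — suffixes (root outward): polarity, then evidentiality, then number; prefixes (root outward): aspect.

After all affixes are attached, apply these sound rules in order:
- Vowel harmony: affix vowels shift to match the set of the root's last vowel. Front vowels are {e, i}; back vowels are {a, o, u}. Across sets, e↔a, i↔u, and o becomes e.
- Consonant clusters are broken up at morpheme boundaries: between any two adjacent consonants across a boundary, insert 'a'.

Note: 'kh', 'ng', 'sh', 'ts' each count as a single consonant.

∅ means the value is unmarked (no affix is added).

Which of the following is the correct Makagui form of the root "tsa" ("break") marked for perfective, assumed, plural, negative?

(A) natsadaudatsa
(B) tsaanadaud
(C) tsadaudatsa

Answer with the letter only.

aspect = perfective: zero marking, form stays tsa.
Attach polarity negative -de → tsade.
Attach evidentiality assumed -ud → tsadeud.
Attach number plural -tse (after consonant 'd') → tsadeudtse.
Apply vowel harmony: tsadeudtse → tsadaudtsa.
Apply epenthesis: tsadaudtsa → tsadaudatsa.
So the correct form is tsadaudatsa, option (C).
(B) tsaanadaud is wrong: it has the affixes in the wrong order.
(A) natsadaudatsa is wrong: it uses progressive instead of perfective for aspect.

C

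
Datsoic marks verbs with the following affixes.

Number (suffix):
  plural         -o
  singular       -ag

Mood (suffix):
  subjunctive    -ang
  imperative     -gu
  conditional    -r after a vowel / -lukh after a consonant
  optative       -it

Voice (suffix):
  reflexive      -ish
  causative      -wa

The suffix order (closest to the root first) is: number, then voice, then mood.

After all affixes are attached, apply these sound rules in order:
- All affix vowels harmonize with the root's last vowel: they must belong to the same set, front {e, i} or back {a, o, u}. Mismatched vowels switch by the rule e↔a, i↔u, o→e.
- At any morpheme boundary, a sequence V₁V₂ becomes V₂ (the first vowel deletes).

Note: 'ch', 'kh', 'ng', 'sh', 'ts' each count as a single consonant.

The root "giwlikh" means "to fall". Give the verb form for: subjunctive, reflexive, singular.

Attach number singular -ag → giwlikhag.
Attach voice reflexive -ish → giwlikhagish.
Attach mood subjunctive -ang → giwlikhagishang.
Apply vowel harmony: giwlikhagishang → giwlikhegisheng.
Vowel deletion: no change.

giwlikhegisheng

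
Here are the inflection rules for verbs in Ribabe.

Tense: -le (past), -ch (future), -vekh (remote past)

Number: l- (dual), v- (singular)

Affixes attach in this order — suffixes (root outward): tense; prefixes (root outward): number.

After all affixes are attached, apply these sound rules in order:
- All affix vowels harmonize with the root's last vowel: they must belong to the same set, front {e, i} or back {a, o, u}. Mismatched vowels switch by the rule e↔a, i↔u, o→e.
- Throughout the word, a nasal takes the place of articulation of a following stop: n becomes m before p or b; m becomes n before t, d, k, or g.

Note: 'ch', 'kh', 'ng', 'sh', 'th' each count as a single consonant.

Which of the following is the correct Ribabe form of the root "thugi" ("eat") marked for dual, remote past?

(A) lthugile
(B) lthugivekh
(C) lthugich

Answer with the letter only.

B

Attach number dual l- → lthugi.
Attach tense remote past -vekh → lthugivekh.
Vowel harmony: no change.
Nasal assimilation: no change.
So the correct form is lthugivekh, option (B).
(C) lthugich is wrong: it uses future instead of remote past for tense.
(A) lthugile is wrong: it uses past instead of remote past for tense.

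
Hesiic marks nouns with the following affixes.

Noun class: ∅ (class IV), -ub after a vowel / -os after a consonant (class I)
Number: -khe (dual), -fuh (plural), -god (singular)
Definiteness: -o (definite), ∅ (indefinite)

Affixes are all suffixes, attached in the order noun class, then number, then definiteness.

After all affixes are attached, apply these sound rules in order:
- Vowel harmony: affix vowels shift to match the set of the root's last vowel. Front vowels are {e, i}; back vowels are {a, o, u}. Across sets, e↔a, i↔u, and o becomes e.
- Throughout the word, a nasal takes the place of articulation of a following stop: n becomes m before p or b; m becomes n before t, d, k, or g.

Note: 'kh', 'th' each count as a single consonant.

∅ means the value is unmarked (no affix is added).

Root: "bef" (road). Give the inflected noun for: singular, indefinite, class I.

Attach noun class class I -os (after consonant 'f') → befos.
Attach number singular -god → befosgod.
definiteness = indefinite: zero marking, form stays befosgod.
Apply vowel harmony: befosgod → befesged.
Nasal assimilation: no change.

befesged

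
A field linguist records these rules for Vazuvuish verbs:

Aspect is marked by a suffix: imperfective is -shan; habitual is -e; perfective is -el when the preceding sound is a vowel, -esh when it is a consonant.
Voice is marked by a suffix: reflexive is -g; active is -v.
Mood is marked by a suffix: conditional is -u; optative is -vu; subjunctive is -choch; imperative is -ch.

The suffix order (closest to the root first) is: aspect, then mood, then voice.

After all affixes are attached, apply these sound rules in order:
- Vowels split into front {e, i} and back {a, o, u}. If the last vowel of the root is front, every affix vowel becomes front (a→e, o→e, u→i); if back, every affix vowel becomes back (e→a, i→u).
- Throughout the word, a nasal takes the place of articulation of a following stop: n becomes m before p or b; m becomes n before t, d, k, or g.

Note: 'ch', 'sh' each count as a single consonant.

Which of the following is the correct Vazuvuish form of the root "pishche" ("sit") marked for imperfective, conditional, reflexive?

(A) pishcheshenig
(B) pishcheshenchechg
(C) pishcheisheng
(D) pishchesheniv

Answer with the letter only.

Attach aspect imperfective -shan → pishcheshan.
Attach mood conditional -u → pishcheshanu.
Attach voice reflexive -g → pishcheshanug.
Apply vowel harmony: pishcheshanug → pishcheshenig.
Nasal assimilation: no change.
So the correct form is pishcheshenig, option (A).
(D) pishchesheniv is wrong: it uses active instead of reflexive for voice.
(B) pishcheshenchechg is wrong: it uses subjunctive instead of conditional for mood.
(C) pishcheisheng is wrong: it has the affixes in the wrong order.

A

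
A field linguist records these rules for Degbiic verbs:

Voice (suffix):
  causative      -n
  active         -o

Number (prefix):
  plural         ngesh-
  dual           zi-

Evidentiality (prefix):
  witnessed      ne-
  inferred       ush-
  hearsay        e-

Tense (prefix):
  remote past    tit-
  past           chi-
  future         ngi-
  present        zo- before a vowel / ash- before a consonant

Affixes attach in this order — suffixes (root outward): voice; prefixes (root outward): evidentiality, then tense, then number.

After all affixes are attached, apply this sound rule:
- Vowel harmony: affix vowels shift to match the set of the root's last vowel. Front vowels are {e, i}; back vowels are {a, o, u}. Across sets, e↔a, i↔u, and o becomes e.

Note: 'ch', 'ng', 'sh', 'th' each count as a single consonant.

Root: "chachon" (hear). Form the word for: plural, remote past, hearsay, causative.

Attach evidentiality hearsay e- → echachon.
Attach tense remote past tit- → titechachon.
Attach number plural ngesh- → ngeshtitechachon.
Attach voice causative -n → ngeshtitechachonn.
Apply vowel harmony: ngeshtitechachonn → ngashtutachachonn.

ngashtutachachonn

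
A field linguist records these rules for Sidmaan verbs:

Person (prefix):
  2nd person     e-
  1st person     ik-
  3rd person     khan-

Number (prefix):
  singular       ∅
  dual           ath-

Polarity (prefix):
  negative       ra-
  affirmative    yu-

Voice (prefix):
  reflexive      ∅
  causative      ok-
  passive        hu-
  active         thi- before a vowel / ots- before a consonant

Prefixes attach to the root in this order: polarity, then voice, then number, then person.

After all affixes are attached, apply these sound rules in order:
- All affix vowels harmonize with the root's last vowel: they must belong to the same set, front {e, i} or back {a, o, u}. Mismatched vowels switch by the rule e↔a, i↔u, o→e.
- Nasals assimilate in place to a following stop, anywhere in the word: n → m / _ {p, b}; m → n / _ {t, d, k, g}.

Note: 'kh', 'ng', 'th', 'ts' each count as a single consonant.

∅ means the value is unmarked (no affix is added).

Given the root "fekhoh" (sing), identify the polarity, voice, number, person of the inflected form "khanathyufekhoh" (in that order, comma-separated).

affirmative, reflexive, dual, 3rd person

Segment: khan-ath-yu-fekhoh.
polarity: yu- → affirmative.
voice: ∅ → reflexive.
number: ath- → dual.
person: khan- → 3rd person.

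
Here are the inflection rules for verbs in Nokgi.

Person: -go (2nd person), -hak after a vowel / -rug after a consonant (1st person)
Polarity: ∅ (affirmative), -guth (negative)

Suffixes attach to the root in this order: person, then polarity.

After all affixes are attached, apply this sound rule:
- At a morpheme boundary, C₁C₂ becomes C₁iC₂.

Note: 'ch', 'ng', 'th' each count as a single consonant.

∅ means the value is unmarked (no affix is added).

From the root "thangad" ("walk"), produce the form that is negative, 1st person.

Attach person 1st person -rug (after consonant 'd') → thangadrug.
Attach polarity negative -guth → thangadrugguth.
Apply epenthesis: thangadrugguth → thangadirugiguth.

thangadirugiguth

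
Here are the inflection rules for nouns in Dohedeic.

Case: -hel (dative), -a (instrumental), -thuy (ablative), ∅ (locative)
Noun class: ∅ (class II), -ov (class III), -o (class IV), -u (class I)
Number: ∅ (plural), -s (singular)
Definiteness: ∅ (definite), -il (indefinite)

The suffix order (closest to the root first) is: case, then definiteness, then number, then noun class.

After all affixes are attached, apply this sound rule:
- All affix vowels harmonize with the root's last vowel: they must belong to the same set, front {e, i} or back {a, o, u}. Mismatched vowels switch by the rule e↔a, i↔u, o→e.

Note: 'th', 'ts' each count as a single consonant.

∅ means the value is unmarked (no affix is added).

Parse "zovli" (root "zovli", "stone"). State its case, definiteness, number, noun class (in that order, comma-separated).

Segment: zovli.
case: ∅ → locative.
definiteness: ∅ → definite.
number: ∅ → plural.
noun class: ∅ → class II.

locative, definite, plural, class II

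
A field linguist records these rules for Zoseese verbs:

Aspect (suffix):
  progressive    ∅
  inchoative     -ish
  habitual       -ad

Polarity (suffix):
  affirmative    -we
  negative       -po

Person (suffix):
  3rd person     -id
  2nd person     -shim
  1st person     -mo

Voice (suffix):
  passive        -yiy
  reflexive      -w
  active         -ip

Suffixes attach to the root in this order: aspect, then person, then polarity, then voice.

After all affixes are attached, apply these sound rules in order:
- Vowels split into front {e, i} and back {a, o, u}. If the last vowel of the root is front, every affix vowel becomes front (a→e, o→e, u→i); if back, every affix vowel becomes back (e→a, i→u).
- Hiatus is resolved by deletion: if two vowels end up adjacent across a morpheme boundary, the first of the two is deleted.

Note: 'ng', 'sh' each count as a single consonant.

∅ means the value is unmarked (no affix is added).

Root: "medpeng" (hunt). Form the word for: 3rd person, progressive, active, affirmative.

aspect = progressive: zero marking, form stays medpeng.
Attach person 3rd person -id → medpengid.
Attach polarity affirmative -we → medpengidwe.
Attach voice active -ip → medpengidweip.
Vowel harmony: no change.
Apply vowel deletion: medpengidweip → medpengidwip.

medpengidwip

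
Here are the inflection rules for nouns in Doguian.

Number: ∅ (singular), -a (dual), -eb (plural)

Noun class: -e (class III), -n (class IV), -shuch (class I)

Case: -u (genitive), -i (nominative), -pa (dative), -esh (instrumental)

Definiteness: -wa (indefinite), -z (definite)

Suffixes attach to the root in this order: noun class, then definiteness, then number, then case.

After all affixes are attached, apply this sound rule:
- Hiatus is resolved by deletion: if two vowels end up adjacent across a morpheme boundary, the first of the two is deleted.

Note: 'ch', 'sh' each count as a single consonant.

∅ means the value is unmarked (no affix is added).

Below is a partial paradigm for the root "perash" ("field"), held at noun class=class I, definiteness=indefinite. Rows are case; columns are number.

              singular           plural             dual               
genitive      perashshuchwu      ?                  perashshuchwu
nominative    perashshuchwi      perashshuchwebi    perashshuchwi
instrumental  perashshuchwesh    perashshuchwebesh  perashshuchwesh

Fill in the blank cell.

perashshuchwebu

Attach noun class class I -shuch → perashshuch.
Attach definiteness indefinite -wa → perashshuchwa.
Attach number plural -eb → perashshuchwaeb.
Attach case genitive -u → perashshuchwaebu.
Apply vowel deletion: perashshuchwaebu → perashshuchwebu.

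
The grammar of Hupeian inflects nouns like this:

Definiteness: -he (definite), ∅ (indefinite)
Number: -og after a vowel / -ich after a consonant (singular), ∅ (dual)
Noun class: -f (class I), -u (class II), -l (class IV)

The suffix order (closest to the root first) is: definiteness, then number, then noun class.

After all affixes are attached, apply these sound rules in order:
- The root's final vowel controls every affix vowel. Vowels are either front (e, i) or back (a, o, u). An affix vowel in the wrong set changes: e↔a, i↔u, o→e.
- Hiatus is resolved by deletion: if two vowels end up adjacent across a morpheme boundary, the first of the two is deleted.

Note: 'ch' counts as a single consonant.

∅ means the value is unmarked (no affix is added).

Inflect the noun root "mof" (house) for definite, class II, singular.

Attach definiteness definite -he → mofhe.
Attach number singular -og (after vowel 'e') → mofheog.
Attach noun class class II -u → mofheogu.
Apply vowel harmony: mofheogu → mofhaogu.
Apply vowel deletion: mofhaogu → mofhogu.

mofhogu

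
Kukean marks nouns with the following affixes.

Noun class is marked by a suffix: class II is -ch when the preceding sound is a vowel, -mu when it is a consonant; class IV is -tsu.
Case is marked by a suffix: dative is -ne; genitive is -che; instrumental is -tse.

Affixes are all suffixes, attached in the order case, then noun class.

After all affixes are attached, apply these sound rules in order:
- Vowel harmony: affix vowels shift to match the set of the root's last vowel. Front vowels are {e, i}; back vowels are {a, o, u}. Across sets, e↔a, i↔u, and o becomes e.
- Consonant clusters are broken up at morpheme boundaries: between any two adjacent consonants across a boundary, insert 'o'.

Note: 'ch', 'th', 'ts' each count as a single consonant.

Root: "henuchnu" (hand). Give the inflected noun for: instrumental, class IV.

henuchnutsatsu

Attach case instrumental -tse → henuchnutse.
Attach noun class class IV -tsu → henuchnutsetsu.
Apply vowel harmony: henuchnutsetsu → henuchnutsatsu.
Epenthesis: no change.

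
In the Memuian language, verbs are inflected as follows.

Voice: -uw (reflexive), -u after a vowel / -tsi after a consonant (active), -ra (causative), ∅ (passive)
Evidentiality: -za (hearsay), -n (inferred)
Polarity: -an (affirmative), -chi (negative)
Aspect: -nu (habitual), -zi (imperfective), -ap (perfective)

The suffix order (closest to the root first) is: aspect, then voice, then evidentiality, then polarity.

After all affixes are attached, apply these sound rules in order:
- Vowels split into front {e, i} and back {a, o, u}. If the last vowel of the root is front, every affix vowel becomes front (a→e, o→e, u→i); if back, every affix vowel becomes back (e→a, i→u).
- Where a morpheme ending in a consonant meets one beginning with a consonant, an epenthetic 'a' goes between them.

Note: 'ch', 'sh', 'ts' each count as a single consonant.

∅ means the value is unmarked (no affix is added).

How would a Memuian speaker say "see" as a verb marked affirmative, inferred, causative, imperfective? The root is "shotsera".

Attach aspect imperfective -zi → shotserazi.
Attach voice causative -ra → shotserazira.
Attach evidentiality inferred -n → shotseraziran.
Attach polarity affirmative -an → shotseraziranan.
Apply vowel harmony: shotseraziranan → shotserazuranan.
Epenthesis: no change.

shotserazuranan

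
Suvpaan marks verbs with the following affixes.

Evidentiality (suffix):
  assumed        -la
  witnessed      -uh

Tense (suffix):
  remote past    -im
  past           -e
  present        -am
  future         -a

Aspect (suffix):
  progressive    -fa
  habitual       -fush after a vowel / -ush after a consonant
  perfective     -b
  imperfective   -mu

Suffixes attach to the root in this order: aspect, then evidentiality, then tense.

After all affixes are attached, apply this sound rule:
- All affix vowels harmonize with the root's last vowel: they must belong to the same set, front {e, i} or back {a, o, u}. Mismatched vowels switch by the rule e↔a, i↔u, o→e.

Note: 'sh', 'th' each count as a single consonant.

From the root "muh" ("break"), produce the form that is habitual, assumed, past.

muhushlaa

Attach aspect habitual -ush (after consonant 'h') → muhush.
Attach evidentiality assumed -la → muhushla.
Attach tense past -e → muhushlae.
Apply vowel harmony: muhushlae → muhushlaa.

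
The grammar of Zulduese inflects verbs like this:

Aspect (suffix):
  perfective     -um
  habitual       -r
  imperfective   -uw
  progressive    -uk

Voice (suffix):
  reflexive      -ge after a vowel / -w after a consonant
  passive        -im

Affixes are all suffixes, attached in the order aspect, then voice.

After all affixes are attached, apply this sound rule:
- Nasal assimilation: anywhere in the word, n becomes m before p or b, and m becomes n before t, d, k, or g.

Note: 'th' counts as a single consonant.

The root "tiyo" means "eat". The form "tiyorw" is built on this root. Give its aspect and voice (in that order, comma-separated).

Segment: tiyo-r-w.
aspect: -r → habitual.
voice: -ge/w → reflexive.

habitual, reflexive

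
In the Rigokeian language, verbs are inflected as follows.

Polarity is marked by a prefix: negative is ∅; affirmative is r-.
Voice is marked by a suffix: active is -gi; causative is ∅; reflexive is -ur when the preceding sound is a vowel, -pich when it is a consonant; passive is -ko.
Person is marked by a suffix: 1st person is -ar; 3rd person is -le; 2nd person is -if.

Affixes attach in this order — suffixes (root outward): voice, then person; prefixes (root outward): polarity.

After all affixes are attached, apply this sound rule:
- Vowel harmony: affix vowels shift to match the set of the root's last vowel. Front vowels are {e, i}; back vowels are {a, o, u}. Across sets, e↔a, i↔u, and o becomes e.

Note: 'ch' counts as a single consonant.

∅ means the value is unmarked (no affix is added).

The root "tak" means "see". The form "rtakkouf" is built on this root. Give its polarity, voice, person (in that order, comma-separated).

affirmative, passive, 2nd person

Segment: r-tak-ko-if.
polarity: r- → affirmative.
voice: -ko → passive.
person: -if → 2nd person.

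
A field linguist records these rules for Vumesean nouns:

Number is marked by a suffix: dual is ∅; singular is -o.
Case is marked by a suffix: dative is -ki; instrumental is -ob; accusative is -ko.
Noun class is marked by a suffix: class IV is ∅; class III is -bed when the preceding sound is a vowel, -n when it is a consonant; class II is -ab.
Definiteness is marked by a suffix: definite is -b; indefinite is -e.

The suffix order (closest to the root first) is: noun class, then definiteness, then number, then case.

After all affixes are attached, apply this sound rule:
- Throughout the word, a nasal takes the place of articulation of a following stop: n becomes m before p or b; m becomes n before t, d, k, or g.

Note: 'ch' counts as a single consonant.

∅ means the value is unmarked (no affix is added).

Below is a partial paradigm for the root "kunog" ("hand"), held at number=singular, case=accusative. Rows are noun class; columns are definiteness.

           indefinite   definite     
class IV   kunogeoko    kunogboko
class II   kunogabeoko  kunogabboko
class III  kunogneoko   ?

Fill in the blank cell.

kunogmboko

Attach noun class class III -n (after consonant 'g') → kunogn.
Attach definiteness definite -b → kunognb.
Attach number singular -o → kunognbo.
Attach case accusative -ko → kunognboko.
Apply nasal assimilation: kunognboko → kunogmboko.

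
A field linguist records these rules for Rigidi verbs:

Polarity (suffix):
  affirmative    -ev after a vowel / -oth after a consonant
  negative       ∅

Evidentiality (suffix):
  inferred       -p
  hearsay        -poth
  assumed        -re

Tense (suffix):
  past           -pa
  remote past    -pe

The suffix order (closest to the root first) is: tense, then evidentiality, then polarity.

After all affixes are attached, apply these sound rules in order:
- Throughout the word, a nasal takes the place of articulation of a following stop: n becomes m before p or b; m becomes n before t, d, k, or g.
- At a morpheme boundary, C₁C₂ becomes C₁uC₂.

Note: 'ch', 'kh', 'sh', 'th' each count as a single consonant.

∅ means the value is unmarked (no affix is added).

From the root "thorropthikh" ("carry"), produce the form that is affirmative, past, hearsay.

thorropthikhupapothoth

Attach tense past -pa → thorropthikhpa.
Attach evidentiality hearsay -poth → thorropthikhpapoth.
Attach polarity affirmative -oth (after consonant 'th') → thorropthikhpapothoth.
Nasal assimilation: no change.
Apply epenthesis: thorropthikhpapothoth → thorropthikhupapothoth.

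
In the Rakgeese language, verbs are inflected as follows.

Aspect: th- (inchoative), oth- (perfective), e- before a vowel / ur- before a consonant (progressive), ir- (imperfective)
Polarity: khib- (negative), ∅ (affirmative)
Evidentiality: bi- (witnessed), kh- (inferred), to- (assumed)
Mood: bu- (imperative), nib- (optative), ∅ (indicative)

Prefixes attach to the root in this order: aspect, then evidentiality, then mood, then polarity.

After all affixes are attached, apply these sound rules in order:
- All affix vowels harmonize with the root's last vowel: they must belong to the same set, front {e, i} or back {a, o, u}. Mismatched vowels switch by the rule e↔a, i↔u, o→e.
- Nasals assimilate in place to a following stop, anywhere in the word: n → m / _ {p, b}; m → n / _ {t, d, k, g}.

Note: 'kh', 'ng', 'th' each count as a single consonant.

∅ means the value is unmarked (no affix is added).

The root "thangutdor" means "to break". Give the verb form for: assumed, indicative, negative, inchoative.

khubtoththangutdor

Attach aspect inchoative th- → ththangutdor.
Attach evidentiality assumed to- → toththangutdor.
mood = indicative: zero marking, form stays toththangutdor.
Attach polarity negative khib- → khibtoththangutdor.
Apply vowel harmony: khibtoththangutdor → khubtoththangutdor.
Nasal assimilation: no change.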